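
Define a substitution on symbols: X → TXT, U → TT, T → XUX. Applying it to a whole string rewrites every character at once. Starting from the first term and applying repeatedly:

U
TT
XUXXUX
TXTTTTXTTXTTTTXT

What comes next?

XUXTXTXUXXUXXUXXUXTXTXUXXUXTXTXUXXUXXUXXUXTXTXUX

φ(TXTTTTXTTXTTTTXT) expands symbol-by-symbol to XUX TXT XUX XUX XUX XUX TXT XUX XUX TXT XUX XUX XUX XUX TXT XUX; joining the 16 pieces gives the next term.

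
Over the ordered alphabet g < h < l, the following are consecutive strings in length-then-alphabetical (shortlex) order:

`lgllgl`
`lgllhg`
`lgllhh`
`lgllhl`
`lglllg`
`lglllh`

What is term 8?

Advancing 2 positions from lglllh through lglllh → lgllll reaches term 8.

lhgggg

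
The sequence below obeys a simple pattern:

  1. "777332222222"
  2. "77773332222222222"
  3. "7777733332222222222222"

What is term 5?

The n-th term is n+1 7's then n 3's then 3n+1 2's, where the shown terms are n = 2, 3, 4.
For term 5, n = 6, so the run lengths are 7, 6, 19.

77777773333332222222222222222222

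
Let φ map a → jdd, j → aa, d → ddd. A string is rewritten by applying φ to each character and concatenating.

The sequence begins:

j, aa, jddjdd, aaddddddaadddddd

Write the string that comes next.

Replace each of the 16 characters of aaddddddaadddddd in place — jdd jdd ddd ddd ddd ddd ddd ddd jdd jdd ddd ddd ddd ddd ddd ddd — and concatenate.

jddjddddddddddddddddddddjddjdddddddddddddddddddd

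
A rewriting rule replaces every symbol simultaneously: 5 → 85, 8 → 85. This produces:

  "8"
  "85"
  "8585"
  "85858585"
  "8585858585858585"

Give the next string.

Rewriting the 16 symbols of 8585858585858585 one by one yields 85 85 85 85 85 85 85 85 85 85 85 85 85 85 85 85; concatenated:

85858585858585858585858585858585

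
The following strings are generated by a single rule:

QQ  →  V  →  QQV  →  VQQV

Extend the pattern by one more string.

This is a Fibonacci-style word recurrence s(k) = s(k−2)·s(k−1): e.g. QQ·V = QQV.
Continuing: QQV · VQQV gives term 5.

QQVVQQV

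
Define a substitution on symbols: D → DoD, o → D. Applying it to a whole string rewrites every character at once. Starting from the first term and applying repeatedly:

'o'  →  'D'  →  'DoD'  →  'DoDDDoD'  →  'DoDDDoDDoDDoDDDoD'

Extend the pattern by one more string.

Rewriting the 17 symbols of DoDDDoDDoDDoDDDoD one by one yields DoD D DoD DoD DoD D DoD DoD D DoD DoD D DoD DoD DoD D DoD; concatenated:

DoDDDoDDoDDoDDDoDDoDDDoDDoDDDoDDoDDoDDDoD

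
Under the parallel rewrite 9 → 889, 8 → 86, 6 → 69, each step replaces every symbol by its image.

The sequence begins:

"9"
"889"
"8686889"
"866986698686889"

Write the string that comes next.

Applying the rule to each of the 15 symbols of 866986698686889 gives the pieces 86 69 69 889 86 69 69 889 86 69 86 69 86 86 889, which concatenate to the answer.

866969889866969889866986698686889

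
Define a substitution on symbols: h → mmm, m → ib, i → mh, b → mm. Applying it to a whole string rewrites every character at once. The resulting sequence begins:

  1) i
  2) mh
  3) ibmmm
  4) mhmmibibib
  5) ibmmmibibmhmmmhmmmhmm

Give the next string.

Rewriting the 21 symbols of ibmmmibibmhmmmhmmmhmm one by one yields mh mm ib ib ib mh mm mh mm ib mmm ib ib ib mmm ib ib ib mmm ib ib; concatenated:

mhmmibibibmhmmmhmmibmmmibibibmmmibibibmmmibib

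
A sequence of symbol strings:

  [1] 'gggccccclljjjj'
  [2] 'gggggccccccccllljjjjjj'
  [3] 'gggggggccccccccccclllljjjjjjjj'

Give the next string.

Each string has the form g^{2n-1} c^{3n-1} l^{n} j^{2n}, where the shown terms are n = 2, 3, 4.
At n = 5 the blocks have lengths 9, 14, 5, 10.

gggggggggccccccccccccccllllljjjjjjjjjj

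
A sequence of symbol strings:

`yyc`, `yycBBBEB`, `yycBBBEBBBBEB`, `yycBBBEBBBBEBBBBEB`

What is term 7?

yycBBBEBBBBEBBBBEBBBBEBBBBEBBBBEB

Every step adds BBBEB to the end: s(k+1) = s(k)·BBBEB.
From yycBBBEBBBBEBBBBEB, 3 further steps: yycBBBEBBBBEBBBBEB → yycBBBEBBBBEBBBBEBBBBEB → yycBBBEBBBBEBBBBEBBBBEBBBBEB → (answer).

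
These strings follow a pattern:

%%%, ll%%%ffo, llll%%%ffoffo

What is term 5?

s(k+1) = ll·s(k)·ffo, so each term gains ll as a prefix and ffo as a suffix.
From llll%%%ffoffo, 2 further steps: llll%%%ffoffo → llllll%%%ffoffoffo → (answer).

llllllll%%%ffoffoffoffo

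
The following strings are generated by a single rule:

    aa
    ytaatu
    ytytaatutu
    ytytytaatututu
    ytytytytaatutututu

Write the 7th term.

s(k+1) = yt·s(k)·tu, so each term gains yt as a prefix and tu as a suffix.
From ytytytytaatutututu, 2 further steps: ytytytytaatutututu → ytytytytytaatututututu → (answer).

ytytytytytytaatutututututu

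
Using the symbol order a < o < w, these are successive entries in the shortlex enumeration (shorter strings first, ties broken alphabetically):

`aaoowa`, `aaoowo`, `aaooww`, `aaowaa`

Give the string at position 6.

Advancing 2 positions from aaowaa through aaowaa → aaowao reaches term 6.

aaowaw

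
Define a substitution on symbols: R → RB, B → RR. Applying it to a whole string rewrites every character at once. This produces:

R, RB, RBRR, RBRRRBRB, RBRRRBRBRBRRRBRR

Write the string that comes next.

RBRRRBRBRBRRRBRRRBRRRBRBRBRRRBRB

φ(RBRRRBRBRBRRRBRR) expands symbol-by-symbol to RB RR RB RB RB RR RB RR RB RR RB RB RB RR RB RB; joining the 16 pieces gives the next term.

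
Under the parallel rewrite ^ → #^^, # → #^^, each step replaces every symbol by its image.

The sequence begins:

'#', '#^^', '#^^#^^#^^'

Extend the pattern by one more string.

Apply φ to #^^#^^#^^ symbol by symbol: #→#^^, ^→#^^, ^→#^^, #→#^^, ^→#^^, ^→#^^, #→#^^, ^→#^^, ^→#^^; joined: #^^ #^^ #^^ #^^ #^^ #^^ #^^ #^^ #^^.

#^^#^^#^^#^^#^^#^^#^^#^^#^^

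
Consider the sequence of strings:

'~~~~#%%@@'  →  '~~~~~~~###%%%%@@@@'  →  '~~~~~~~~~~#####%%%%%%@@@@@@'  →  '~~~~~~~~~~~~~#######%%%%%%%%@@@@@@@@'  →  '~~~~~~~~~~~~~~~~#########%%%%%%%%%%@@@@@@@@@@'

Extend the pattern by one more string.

~~~~~~~~~~~~~~~~~~~###########%%%%%%%%%%%%@@@@@@@@@@@@

Reading off run lengths: ~ runs 4, 7, 10, 13, 16; # runs 1, 3, 5, 7, 9; % runs 2, 4, 6, 8, 10; @ runs 2, 4, 6, 8, 10 — each is linear in n (n = 1, 2, …).
For the next term, n = 6, so the run lengths are 19, 11, 12, 12.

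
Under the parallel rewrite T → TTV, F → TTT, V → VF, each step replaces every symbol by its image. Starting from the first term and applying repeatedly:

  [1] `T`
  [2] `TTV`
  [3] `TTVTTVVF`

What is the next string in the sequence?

Rewriting each symbol of TTVTTVVF: T→TTV, T→TTV, V→VF, T→TTV, T→TTV, V→VF, V→VF, F→TTT, which concatenates to TTV TTV VF TTV TTV VF VF TTT.

TTVTTVVFTTVTTVVFVFTTT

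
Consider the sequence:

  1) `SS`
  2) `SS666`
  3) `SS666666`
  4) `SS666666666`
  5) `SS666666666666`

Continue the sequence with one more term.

Each term is the previous one with 666 appended.
So the next term is SS666666666666·666.

SS666666666666666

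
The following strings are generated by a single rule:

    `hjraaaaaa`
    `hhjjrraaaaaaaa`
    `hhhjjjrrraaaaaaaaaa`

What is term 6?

hhhhhhjjjjjjrrrrrraaaaaaaaaaaaaaaa

The n-th term is n-1 h's then n-1 j's then n-1 r's then 2n+2 a's, where the shown terms are n = 2, 3, 4.
At n = 7 the blocks have lengths 6, 6, 6, 16.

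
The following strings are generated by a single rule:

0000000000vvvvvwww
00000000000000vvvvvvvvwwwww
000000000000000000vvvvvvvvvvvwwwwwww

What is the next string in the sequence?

0000000000000000000000vvvvvvvvvvvvvvwwwwwwwww

Reading off run lengths: 0 runs 10, 14, 18; v runs 5, 8, 11; w runs 3, 5, 7 — each is linear in n, where the shown terms are n = 2, 3, 4.
For the next term, n = 5, so the run lengths are 22, 14, 9.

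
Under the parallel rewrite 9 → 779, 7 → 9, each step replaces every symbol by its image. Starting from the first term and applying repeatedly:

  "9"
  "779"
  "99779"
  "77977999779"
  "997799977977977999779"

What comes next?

Rewriting the 21 symbols of 997799977977977999779 one by one yields 779 779 9 9 779 779 779 9 9 779 9 9 779 9 9 779 779 779 9 9 779; concatenated:

7797799977977977999779997799977977977999779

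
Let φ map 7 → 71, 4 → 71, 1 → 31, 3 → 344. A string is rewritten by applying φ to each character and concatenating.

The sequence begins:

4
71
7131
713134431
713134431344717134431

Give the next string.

Applying the rule to each of the 21 symbols of 713134431344717134431 gives the pieces 71 31 344 31 344 71 71 344 31 344 71 71 71 31 71 31 344 71 71 344 31, which concatenate to the answer.

713134431344717134431344717171317131344717134431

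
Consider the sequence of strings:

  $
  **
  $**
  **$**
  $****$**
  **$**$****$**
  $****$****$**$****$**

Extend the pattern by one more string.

**$**$****$**$****$****$**$****$**

From term 3 onward, concatenate the second-to-last term with the last: $·** = $**, **·$** = **$**, …
So term 8 is **$**$****$**·$****$****$**$****$**.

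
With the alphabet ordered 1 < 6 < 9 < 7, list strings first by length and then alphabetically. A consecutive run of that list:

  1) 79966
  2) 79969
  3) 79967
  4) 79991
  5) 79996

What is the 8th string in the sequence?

79971

Continuing the enumeration 3 steps past 79996: 79996 → 79999 → 79997 → (answer).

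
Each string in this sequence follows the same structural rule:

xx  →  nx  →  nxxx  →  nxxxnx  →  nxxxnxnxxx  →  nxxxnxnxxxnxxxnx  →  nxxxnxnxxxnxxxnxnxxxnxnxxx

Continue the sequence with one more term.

This is a Fibonacci-style word recurrence s(k) = s(k−1)·s(k−2): e.g. nx·xx = nxxx.
Continuing: nxxxnxnxxxnxxxnxnxxxnxnxxx · nxxxnxnxxxnxxxnx gives term 8.

nxxxnxnxxxnxxxnxnxxxnxnxxxnxxxnxnxxxnxxxnx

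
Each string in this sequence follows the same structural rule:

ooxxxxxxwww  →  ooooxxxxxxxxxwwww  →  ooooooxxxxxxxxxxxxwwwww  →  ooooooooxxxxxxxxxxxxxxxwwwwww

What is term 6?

ooooooooooooxxxxxxxxxxxxxxxxxxxxxwwwwwwww

Term n consists of 2n o's, followed by 3n+3 x's, followed by n+2 w's (n = 1, 2, …).
For term 6, n = 6, so the run lengths are 12, 21, 8.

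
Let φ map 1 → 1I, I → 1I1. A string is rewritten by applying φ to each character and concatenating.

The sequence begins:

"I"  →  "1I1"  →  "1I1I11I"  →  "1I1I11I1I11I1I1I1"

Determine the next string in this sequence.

Rewriting the 17 symbols of 1I1I11I1I11I1I1I1 one by one yields 1I 1I1 1I 1I1 1I 1I 1I1 1I 1I1 1I 1I 1I1 1I 1I1 1I 1I1 1I; concatenated:

1I1I11I1I11I1I1I11I1I11I1I1I11I1I11I1I11I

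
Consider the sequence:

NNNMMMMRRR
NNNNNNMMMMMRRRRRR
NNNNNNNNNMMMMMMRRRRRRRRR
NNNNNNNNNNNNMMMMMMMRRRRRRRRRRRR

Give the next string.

Reading off run lengths: N runs 3, 6, 9, 12; M runs 4, 5, 6, 7; R runs 3, 6, 9, 12 — each is linear in n (n = 1, 2, …).
At n = 5 the blocks have lengths 15, 8, 15.

NNNNNNNNNNNNNNNMMMMMMMMRRRRRRRRRRRRRRR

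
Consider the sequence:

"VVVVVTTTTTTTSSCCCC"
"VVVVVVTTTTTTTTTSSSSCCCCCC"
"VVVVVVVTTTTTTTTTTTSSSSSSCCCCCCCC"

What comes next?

Each string has the form V^{n+3} T^{2n+3} S^{2n-2} C^{2n}, where the shown terms are n = 2, 3, 4.
Setting n = 5 gives 8, 13, 8, 10 characters in each block.

VVVVVVVVTTTTTTTTTTTTTSSSSSSSSCCCCCCCCCC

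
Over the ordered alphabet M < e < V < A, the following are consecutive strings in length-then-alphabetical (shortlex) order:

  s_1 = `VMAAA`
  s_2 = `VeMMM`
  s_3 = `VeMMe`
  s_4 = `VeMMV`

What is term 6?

Advancing 2 positions from VeMMV through VeMMV → VeMMA reaches term 6.

VeMeM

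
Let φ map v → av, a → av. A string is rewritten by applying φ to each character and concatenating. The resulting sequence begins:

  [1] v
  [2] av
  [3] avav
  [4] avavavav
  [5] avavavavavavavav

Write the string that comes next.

Rewriting the 16 symbols of avavavavavavavav one by one yields av av av av av av av av av av av av av av av av; concatenated:

avavavavavavavavavavavavavavavav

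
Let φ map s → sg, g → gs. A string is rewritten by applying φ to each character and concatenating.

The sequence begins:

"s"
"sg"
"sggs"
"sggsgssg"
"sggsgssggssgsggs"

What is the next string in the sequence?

sggsgssggssgsggsgssgsggssggsgssg

φ(sggsgssggssgsggs) expands symbol-by-symbol to sg gs gs sg gs sg sg gs gs sg sg gs sg gs gs sg; joining the 16 pieces gives the next term.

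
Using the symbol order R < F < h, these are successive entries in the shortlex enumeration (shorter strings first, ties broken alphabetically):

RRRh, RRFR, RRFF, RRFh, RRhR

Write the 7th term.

Advancing 2 positions from RRhR through RRhR → RRhF reaches term 7.

RRhh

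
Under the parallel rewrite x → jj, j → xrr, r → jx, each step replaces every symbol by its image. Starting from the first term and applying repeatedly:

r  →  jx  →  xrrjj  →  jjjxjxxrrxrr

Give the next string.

xrrxrrxrrjjxrrjjjjjxjxjjjxjx

Apply φ to jjjxjxxrrxrr symbol by symbol: j→xrr, j→xrr, j→xrr, x→jj, j→xrr, x→jj, x→jj, r→jx, r→jx, x→jj, r→jx, r→jx; joined: xrr xrr xrr jj xrr jj jj jx jx jj jx jx.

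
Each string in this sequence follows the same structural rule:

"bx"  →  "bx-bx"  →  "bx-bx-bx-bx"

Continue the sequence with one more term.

bx-bx-bx-bx-bx-bx-bx-bx

Every step duplicates the string with '-' between the halves.
So the next term is two copies of bx-bx-bx-bx with '-' between the halves.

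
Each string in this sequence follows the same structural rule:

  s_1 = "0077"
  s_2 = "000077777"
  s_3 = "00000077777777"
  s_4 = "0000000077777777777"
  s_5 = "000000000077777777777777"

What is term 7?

0000000000000077777777777777777777

The n-th term is 2n 0's then 3n-1 7's (n = 1, 2, …).
For term 7, n = 7, so the run lengths are 14, 20.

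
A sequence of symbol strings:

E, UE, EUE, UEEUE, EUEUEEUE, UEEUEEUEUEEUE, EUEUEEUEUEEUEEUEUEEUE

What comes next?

UEEUEEUEUEEUEEUEUEEUEUEEUEEUEUEEUE

This is a Fibonacci-style word recurrence s(k) = s(k−2)·s(k−1): e.g. E·UE = EUE.
Continuing: UEEUEEUEUEEUE · EUEUEEUEUEEUEEUEUEEUE gives term 8.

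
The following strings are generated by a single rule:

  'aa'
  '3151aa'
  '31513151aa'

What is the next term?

The strings grow by a fixed prefix 3151 each time.
Applying this once more to 31513151aa:

315131513151aa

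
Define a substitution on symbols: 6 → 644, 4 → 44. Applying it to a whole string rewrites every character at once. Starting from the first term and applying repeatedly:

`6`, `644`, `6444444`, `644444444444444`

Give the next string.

6444444444444444444444444444444

Replace each of the 15 characters of 644444444444444 in place — 644 44 44 44 44 44 44 44 44 44 44 44 44 44 44 — and concatenate.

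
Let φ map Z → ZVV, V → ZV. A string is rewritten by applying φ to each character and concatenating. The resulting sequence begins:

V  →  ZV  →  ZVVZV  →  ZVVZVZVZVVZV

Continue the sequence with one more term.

Apply φ to ZVVZVZVZVVZV symbol by symbol: Z→ZVV, V→ZV, V→ZV, Z→ZVV, V→ZV, Z→ZVV, V→ZV, Z→ZVV, V→ZV, V→ZV, Z→ZVV, V→ZV; joined: ZVV ZV ZV ZVV ZV ZVV ZV ZVV ZV ZV ZVV ZV.

ZVVZVZVZVVZVZVVZVZVVZVZVZVVZV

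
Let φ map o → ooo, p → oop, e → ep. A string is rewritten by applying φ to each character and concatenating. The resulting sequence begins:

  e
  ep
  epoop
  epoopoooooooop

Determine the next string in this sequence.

φ(epoopoooooooop) expands symbol-by-symbol to ep oop ooo ooo oop ooo ooo ooo ooo ooo ooo ooo ooo oop; joining the 14 pieces gives the next term.

epoopoooooooopoooooooooooooooooooooooooop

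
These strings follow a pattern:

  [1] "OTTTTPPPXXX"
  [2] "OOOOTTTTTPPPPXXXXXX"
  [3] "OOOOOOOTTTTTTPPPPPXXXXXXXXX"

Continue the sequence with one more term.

OOOOOOOOOOTTTTTTTPPPPPPXXXXXXXXXXXX

The n-th term is 3n-2 O's then n+3 T's then n+2 P's then 3n X's (n = 1, 2, …).
For the next term, n = 4, so the run lengths are 10, 7, 6, 12.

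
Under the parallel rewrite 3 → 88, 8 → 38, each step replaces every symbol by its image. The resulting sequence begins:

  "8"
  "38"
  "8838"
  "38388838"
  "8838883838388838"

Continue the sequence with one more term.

Rewriting the 16 symbols of 8838883838388838 one by one yields 38 38 88 38 38 38 88 38 88 38 88 38 38 38 88 38; concatenated:

38388838383888388838883838388838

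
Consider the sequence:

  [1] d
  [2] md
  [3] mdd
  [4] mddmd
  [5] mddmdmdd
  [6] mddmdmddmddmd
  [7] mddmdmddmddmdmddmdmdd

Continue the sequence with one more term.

mddmdmddmddmdmddmdmddmddmdmddmddmd

This is a Fibonacci-style word recurrence s(k) = s(k−1)·s(k−2): e.g. md·d = mdd.
Continuing: mddmdmddmddmdmddmdmdd · mddmdmddmddmd gives term 8.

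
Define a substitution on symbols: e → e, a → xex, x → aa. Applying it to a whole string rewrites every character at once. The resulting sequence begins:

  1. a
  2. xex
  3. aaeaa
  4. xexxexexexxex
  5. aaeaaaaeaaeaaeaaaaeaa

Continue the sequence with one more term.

Rewriting the 21 symbols of aaeaaaaeaaeaaeaaaaeaa one by one yields xex xex e xex xex xex xex e xex xex e xex xex e xex xex xex xex e xex xex; concatenated:

xexxexexexxexxexxexexexxexexexxexexexxexxexxexexexxex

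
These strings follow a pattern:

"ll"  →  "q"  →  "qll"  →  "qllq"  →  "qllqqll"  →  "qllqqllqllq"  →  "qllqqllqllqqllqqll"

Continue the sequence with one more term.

From term 3 onward, concatenate the last term with the second-to-last: q·ll = qll, qll·q = qllq, …
So term 8 is qllqqllqllqqllqqll·qllqqllqllq.

qllqqllqllqqllqqllqllqqllqllq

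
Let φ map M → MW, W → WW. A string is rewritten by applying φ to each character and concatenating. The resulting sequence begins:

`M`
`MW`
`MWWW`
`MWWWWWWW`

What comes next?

MWWWWWWWWWWWWWWW

Rewriting each symbol of MWWWWWWW: M→MW, W→WW, W→WW, W→WW, W→WW, W→WW, W→WW, W→WW, which concatenates to MW WW WW WW WW WW WW WW.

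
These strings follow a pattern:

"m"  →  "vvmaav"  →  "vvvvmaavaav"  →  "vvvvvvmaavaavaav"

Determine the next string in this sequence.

vvvvvvvvmaavaavaavaav

Each term wraps the previous one in vv on the left and aav on the right.
One more step from vvvvvvmaavaavaav gives the answer.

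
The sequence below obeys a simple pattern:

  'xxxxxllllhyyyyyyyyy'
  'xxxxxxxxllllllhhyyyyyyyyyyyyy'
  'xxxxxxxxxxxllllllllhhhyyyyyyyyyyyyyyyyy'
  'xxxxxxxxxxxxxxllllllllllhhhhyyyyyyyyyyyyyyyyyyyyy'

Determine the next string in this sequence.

xxxxxxxxxxxxxxxxxllllllllllllhhhhhyyyyyyyyyyyyyyyyyyyyyyyyy

Each string has the form x^{3n-1} l^{2n} h^{n-1} y^{4n+1}, where the shown terms are n = 2, 3, 4, 5.
At n = 6 the blocks have lengths 17, 12, 5, 25.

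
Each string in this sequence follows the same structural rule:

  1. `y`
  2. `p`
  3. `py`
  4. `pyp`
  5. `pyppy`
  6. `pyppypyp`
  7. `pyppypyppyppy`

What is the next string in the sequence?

pyppypyppyppypyppypyp

From term 3 onward, concatenate the last term with the second-to-last: p·y = py, py·p = pyp, …
So term 8 is pyppypyppyppy·pyppypyp.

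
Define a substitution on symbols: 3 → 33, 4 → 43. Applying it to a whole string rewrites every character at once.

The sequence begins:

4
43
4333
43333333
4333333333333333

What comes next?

43333333333333333333333333333333

Applying the rule to each of the 16 symbols of 4333333333333333 gives the pieces 43 33 33 33 33 33 33 33 33 33 33 33 33 33 33 33, which concatenate to the answer.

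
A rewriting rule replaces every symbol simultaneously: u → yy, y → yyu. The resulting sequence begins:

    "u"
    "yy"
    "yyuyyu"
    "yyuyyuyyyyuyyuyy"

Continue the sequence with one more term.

yyuyyuyyyyuyyuyyyyuyyuyyuyyuyyyyuyyuyyyyuyyu

Replace each of the 16 characters of yyuyyuyyyyuyyuyy in place — yyu yyu yy yyu yyu yy yyu yyu yyu yyu yy yyu yyu yy yyu yyu — and concatenate.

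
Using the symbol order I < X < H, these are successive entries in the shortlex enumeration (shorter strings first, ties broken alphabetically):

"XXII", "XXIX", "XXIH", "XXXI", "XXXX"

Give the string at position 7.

XXHI

Advancing 2 positions from XXXX through XXXX → XXXH reaches term 7.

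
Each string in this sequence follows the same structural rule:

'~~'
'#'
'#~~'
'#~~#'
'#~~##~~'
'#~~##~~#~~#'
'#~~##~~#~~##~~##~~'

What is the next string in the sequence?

#~~##~~#~~##~~##~~#~~##~~#~~#

From term 3 onward, concatenate the last term with the second-to-last: #·~~ = #~~, #~~·# = #~~#, …
Continuing: #~~##~~#~~##~~##~~ · #~~##~~#~~# gives term 8.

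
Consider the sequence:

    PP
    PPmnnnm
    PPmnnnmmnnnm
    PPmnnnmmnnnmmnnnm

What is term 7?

PPmnnnmmnnnmmnnnmmnnnmmnnnmmnnnm

Every step adds mnnnm to the end: s(k+1) = s(k)·mnnnm.
From PPmnnnmmnnnmmnnnm, 3 further steps: PPmnnnmmnnnmmnnnm → PPmnnnmmnnnmmnnnmmnnnm → PPmnnnmmnnnmmnnnmmnnnmmnnnm → (answer).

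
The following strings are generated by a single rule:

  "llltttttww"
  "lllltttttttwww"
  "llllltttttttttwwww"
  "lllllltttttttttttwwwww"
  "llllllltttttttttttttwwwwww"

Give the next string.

lllllllltttttttttttttttwwwwwww

Term n consists of n+1 l's, followed by 2n+1 t's, followed by n w's, where the shown terms are n = 2, 3, 4, 5, 6.
At n = 7 the blocks have lengths 8, 15, 7.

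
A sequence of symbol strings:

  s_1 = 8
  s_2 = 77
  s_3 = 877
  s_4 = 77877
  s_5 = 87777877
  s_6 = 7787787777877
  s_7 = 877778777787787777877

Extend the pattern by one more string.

Each term (from the third on) is the two preceding terms concatenated in order: term 3 = 8·77 = 877.
So term 8 is 7787787777877·877778777787787777877.

7787787777877877778777787787777877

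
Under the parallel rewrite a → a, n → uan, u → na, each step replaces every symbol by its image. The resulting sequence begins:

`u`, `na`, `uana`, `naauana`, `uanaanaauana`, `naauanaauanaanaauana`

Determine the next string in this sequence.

uanaanaauanaanaauanaauanaanaauana

Replace each of the 20 characters of naauanaauanaanaauana in place — uan a a na a uan a a na a uan a a uan a a na a uan a — and concatenate.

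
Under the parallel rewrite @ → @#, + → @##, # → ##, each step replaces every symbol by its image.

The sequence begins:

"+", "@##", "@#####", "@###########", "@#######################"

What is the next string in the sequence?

Rewriting the 24 symbols of @####################### one by one yields @# ## ## ## ## ## ## ## ## ## ## ## ## ## ## ## ## ## ## ## ## ## ## ##; concatenated:

@###############################################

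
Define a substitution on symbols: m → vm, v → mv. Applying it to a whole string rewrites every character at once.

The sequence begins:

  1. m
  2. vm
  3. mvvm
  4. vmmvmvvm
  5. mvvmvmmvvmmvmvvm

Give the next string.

Rewriting the 16 symbols of mvvmvmmvvmmvmvvm one by one yields vm mv mv vm mv vm vm mv mv vm vm mv vm mv mv vm; concatenated:

vmmvmvvmmvvmvmmvmvvmvmmvvmmvmvvm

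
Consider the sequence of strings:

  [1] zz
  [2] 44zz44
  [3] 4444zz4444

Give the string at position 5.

44444444zz44444444

Every step adds 44 to the front and 44 to the end of the previous string.
From 4444zz4444, 2 further steps: 4444zz4444 → 444444zz444444 → (answer).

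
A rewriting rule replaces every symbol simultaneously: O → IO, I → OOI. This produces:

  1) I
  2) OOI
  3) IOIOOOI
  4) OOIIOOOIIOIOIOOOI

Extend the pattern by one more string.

Rewriting the 17 symbols of OOIIOOOIIOIOIOOOI one by one yields IO IO OOI OOI IO IO IO OOI OOI IO OOI IO OOI IO IO IO OOI; concatenated:

IOIOOOIOOIIOIOIOOOIOOIIOOOIIOOOIIOIOIOOOI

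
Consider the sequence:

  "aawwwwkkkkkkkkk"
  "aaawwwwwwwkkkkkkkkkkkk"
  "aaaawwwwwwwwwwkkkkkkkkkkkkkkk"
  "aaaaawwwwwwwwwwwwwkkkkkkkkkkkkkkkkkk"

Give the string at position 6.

Each string has the form a^{n} w^{3n-2} k^{3n+3}, where the shown terms are n = 2, 3, 4, 5.
At n = 7 the blocks have lengths 7, 19, 24.

aaaaaaawwwwwwwwwwwwwwwwwwwkkkkkkkkkkkkkkkkkkkkkkkk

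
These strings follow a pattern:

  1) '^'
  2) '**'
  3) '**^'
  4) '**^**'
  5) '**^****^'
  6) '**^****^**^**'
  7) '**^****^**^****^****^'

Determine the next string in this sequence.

Each term (from the third on) is the previous term followed by the one before it: term 3 = **·^ = **^.
So term 8 is **^****^**^****^****^·**^****^**^**.

**^****^**^****^****^**^****^**^**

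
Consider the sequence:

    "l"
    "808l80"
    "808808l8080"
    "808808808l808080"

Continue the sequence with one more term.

s(k+1) = 808·s(k)·80, so each term gains 808 as a prefix and 80 as a suffix.
One more step from 808808808l808080 gives the answer.

808808808808l80808080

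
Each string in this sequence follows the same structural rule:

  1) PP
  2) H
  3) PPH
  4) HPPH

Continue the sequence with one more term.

Each term (from the third on) is the two preceding terms concatenated in order: term 3 = PP·H = PPH.
So term 5 is PPH·HPPH.

PPHHPPH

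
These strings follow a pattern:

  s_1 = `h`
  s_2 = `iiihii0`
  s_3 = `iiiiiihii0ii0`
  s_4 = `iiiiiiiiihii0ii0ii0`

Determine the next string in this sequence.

iiiiiiiiiiiihii0ii0ii0ii0

s(k+1) = iii·s(k)·ii0, so each term gains iii as a prefix and ii0 as a suffix.
So the next term is iii·iiiiiiiiihii0ii0ii0·ii0.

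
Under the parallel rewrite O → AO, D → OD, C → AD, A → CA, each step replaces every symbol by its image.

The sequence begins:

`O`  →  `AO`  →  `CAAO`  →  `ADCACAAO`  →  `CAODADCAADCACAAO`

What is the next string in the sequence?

Rewriting the 16 symbols of CAODADCAADCACAAO one by one yields AD CA AO OD CA OD AD CA CA OD AD CA AD CA CA AO; concatenated:

ADCAAOODCAODADCACAODADCAADCACAAO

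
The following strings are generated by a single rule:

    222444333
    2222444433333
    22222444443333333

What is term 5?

Term n consists of n+1 2's, followed by n+1 4's, followed by 2n-1 3's, where the shown terms are n = 2, 3, 4.
At n = 6 the blocks have lengths 7, 7, 11.

2222222444444433333333333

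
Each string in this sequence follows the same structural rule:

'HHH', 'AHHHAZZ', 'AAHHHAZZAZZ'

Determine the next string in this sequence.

Each term wraps the previous one in A on the left and AZZ on the right.
One more step from AAHHHAZZAZZ gives the answer.

AAAHHHAZZAZZAZZ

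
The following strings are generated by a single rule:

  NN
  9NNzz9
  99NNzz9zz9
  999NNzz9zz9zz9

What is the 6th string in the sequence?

Each term wraps the previous one in 9 on the left and zz9 on the right.
From 999NNzz9zz9zz9, 2 further steps: 999NNzz9zz9zz9 → 9999NNzz9zz9zz9zz9 → (answer).

99999NNzz9zz9zz9zz9zz9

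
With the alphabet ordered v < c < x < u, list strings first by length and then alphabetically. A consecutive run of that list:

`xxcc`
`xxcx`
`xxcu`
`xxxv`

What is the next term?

xxxc

The successor of xxxv increments the rightmost position that isn't already u and resets every position after it to v.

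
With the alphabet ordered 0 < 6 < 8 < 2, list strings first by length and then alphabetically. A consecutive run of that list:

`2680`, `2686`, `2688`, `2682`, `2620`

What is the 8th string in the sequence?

2622

Stepping forward 3 times from 2620: 2620 → 2626 → 2628, then the target.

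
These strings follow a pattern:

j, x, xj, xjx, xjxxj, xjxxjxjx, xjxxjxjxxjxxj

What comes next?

xjxxjxjxxjxxjxjxxjxjx

This is a Fibonacci-style word recurrence s(k) = s(k−1)·s(k−2): e.g. x·j = xj.
Continuing: xjxxjxjxxjxxj · xjxxjxjx gives term 8.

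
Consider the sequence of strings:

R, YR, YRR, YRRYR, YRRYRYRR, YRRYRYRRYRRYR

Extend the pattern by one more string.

From term 3 onward, concatenate the last term with the second-to-last: YR·R = YRR, YRR·YR = YRRYR, …
Continuing: YRRYRYRRYRRYR · YRRYRYRR gives term 7.

YRRYRYRRYRRYRYRRYRYRR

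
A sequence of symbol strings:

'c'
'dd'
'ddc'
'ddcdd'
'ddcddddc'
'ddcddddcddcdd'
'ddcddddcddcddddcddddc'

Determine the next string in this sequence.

ddcddddcddcddddcddddcddcddddcddcdd

Each term (from the third on) is the previous term followed by the one before it: term 3 = dd·c = ddc.
Continuing: ddcddddcddcddddcddddc · ddcddddcddcdd gives term 8.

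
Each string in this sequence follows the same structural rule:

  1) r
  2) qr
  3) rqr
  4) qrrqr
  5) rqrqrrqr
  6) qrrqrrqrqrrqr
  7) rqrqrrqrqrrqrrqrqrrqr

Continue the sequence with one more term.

qrrqrrqrqrrqrrqrqrrqrqrrqrrqrqrrqr

This is a Fibonacci-style word recurrence s(k) = s(k−2)·s(k−1): e.g. r·qr = rqr.
Continuing: qrrqrrqrqrrqr · rqrqrrqrqrrqrrqrqrrqr gives term 8.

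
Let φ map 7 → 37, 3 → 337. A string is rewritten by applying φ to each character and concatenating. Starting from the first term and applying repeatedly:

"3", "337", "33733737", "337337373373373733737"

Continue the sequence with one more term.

Rewriting the 21 symbols of 337337373373373733737 one by one yields 337 337 37 337 337 37 337 37 337 337 37 337 337 37 337 37 337 337 37 337 37; concatenated:

3373373733733737337373373373733733737337373373373733737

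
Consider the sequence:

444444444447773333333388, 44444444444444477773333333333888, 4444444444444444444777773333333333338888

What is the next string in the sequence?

Term n consists of 4n-1 4's, followed by n 7's, followed by 2n+2 3's, followed by n-1 8's, where the shown terms are n = 3, 4, 5.
For the next term, n = 6, so the run lengths are 23, 6, 14, 5.

444444444444444444444447777773333333333333388888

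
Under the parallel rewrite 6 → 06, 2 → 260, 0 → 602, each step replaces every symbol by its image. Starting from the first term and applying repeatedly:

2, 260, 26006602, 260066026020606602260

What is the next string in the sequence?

Rewriting the 21 symbols of 260066026020606602260 one by one yields 260 06 602 602 06 06 602 260 06 602 260 602 06 602 06 06 602 260 260 06 602; concatenated:

2600660260206066022600660226060206602060660226026006602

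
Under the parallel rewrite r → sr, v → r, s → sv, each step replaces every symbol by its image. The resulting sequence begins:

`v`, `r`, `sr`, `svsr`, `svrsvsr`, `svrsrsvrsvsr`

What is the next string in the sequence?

svrsrsvsrsvrsrsvrsvsr

Rewriting each symbol of svrsrsvrsvsr: s→sv, v→r, r→sr, s→sv, r→sr, s→sv, v→r, r→sr, s→sv, v→r, s→sv, r→sr, which concatenates to sv r sr sv sr sv r sr sv r sv sr.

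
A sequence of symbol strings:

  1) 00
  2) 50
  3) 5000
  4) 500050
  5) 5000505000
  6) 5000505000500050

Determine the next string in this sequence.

Each term (from the third on) is the previous term followed by the one before it: term 3 = 50·00 = 5000.
So term 7 is 5000505000500050·5000505000.

50005050005000505000505000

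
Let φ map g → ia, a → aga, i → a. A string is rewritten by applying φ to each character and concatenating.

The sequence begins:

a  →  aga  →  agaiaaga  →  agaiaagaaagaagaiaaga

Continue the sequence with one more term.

agaiaagaaagaagaiaagaagaagaiaagaagaiaagaaagaagaiaaga

Replace each of the 20 characters of agaiaagaaagaagaiaaga in place — aga ia aga a aga aga ia aga aga aga ia aga aga ia aga a aga aga ia aga — and concatenate.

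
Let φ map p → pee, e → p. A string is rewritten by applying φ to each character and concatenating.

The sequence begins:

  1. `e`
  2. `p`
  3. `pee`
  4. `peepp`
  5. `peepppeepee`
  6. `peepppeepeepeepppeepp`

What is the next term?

Rewriting the 21 symbols of peepppeepeepeepppeepp one by one yields pee p p pee pee pee p p pee p p pee p p pee pee pee p p pee pee; concatenated:

peepppeepeepeepppeepppeepppeepeepeepppeepee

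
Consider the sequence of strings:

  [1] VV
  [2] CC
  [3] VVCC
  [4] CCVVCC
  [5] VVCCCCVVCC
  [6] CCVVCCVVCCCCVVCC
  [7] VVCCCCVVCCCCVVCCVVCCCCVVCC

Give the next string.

Each term (from the third on) is the two preceding terms concatenated in order: term 3 = VV·CC = VVCC.
The next term joins CCVVCCVVCCCCVVCC and VVCCCCVVCCCCVVCCVVCCCCVVCC.

CCVVCCVVCCCCVVCCVVCCCCVVCCCCVVCCVVCCCCVVCC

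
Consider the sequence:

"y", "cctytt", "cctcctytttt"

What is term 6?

cctcctcctcctcctytttttttttt

Every step adds cct to the front and tt to the end of the previous string.
From cctcctytttt, 3 further steps: cctcctytttt → cctcctcctytttttt → cctcctcctcctytttttttt → (answer).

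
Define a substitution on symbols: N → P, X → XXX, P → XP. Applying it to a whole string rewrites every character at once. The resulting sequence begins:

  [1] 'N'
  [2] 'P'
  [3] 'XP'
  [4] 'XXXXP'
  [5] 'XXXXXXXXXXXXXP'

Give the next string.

Rewriting the 14 symbols of XXXXXXXXXXXXXP one by one yields XXX XXX XXX XXX XXX XXX XXX XXX XXX XXX XXX XXX XXX XP; concatenated:

XXXXXXXXXXXXXXXXXXXXXXXXXXXXXXXXXXXXXXXXP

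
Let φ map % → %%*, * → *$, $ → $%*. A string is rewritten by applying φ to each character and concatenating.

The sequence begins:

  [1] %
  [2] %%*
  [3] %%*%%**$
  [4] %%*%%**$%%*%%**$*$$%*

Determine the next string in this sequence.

Applying the rule to each of the 21 symbols of %%*%%**$%%*%%**$*$$%* gives the pieces %%* %%* *$ %%* %%* *$ *$ $%* %%* %%* *$ %%* %%* *$ *$ $%* *$ $%* $%* %%* *$, which concatenate to the answer.

%%*%%**$%%*%%**$*$$%*%%*%%**$%%*%%**$*$$%**$$%*$%*%%**$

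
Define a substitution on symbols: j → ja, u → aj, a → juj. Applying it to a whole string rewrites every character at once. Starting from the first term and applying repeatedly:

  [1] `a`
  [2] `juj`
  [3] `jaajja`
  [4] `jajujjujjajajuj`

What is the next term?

Rewriting the 15 symbols of jajujjujjajajuj one by one yields ja juj ja aj ja ja aj ja ja juj ja juj ja aj ja; concatenated:

jajujjaajjajaajjajajujjajujjaajja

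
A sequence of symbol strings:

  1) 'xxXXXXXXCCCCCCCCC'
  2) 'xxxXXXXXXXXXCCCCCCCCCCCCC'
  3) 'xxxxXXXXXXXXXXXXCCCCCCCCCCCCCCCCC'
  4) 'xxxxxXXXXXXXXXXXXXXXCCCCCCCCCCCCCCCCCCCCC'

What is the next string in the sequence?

xxxxxxXXXXXXXXXXXXXXXXXXCCCCCCCCCCCCCCCCCCCCCCCCC

Reading off run lengths: x runs 2, 3, 4, 5; X runs 6, 9, 12, 15; C runs 9, 13, 17, 21 — each is linear in n, where the shown terms are n = 2, 3, 4, 5.
Setting n = 6 gives 6, 18, 25 characters in each block.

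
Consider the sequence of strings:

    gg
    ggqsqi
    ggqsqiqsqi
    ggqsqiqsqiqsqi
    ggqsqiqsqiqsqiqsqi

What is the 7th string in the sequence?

ggqsqiqsqiqsqiqsqiqsqiqsqi

The strings grow by a fixed suffix qsqi each time.
From ggqsqiqsqiqsqiqsqi, 2 further steps: ggqsqiqsqiqsqiqsqi → ggqsqiqsqiqsqiqsqiqsqi → (answer).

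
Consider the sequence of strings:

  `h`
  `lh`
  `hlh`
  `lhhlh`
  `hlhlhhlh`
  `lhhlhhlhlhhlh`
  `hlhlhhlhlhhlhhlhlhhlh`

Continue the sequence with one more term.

From term 3 onward, concatenate the second-to-last term with the last: h·lh = hlh, lh·hlh = lhhlh, …
The next term joins lhhlhhlhlhhlh and hlhlhhlhlhhlhhlhlhhlh.

lhhlhhlhlhhlhhlhlhhlhlhhlhhlhlhhlh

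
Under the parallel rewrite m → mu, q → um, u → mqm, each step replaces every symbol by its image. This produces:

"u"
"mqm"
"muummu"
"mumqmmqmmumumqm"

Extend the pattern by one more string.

Replace each of the 15 characters of mumqmmqmmumumqm in place — mu mqm mu um mu mu um mu mu mqm mu mqm mu um mu — and concatenate.

mumqmmuummumuummumumqmmumqmmuummu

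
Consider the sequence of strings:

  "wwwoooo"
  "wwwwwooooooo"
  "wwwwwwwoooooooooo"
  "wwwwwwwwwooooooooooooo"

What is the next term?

Reading off run lengths: w runs 3, 5, 7, 9; o runs 4, 7, 10, 13 — each is linear in n (n = 1, 2, …).
Setting n = 5 gives 11, 16 characters in each block.

wwwwwwwwwwwoooooooooooooooo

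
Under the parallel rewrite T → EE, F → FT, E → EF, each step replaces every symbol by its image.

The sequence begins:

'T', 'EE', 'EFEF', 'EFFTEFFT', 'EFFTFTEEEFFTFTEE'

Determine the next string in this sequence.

φ(EFFTFTEEEFFTFTEE) expands symbol-by-symbol to EF FT FT EE FT EE EF EF EF FT FT EE FT EE EF EF; joining the 16 pieces gives the next term.

EFFTFTEEFTEEEFEFEFFTFTEEFTEEEFEF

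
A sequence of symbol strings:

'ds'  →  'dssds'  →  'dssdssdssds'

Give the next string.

s(k+1) = s(k)·s·s(k) — each term doubles the last with 's' between the halves.
One more doubling of dssdssdssds gives the answer.

dssdssdssdssdssdssdssds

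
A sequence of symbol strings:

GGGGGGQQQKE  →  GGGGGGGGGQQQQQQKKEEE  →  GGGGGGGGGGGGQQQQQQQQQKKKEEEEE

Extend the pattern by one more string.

Each string has the form G^{3n+3} Q^{3n} K^{n} E^{2n-1} (n = 1, 2, …).
Setting n = 4 gives 15, 12, 4, 7 characters in each block.

GGGGGGGGGGGGGGGQQQQQQQQQQQQKKKKEEEEEEE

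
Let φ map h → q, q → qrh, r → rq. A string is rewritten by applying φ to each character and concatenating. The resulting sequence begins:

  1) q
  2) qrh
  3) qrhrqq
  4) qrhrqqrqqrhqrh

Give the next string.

qrhrqqrqqrhqrhrqqrhqrhrqqqrhrqq

Applying the rule to each of the 14 symbols of qrhrqqrqqrhqrh gives the pieces qrh rq q rq qrh qrh rq qrh qrh rq q qrh rq q, which concatenate to the answer.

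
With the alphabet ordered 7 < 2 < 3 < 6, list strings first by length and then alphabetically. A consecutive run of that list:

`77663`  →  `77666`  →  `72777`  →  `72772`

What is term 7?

Continuing the enumeration 3 steps past 72772: 72772 → 72773 → 72776 → (answer).

72727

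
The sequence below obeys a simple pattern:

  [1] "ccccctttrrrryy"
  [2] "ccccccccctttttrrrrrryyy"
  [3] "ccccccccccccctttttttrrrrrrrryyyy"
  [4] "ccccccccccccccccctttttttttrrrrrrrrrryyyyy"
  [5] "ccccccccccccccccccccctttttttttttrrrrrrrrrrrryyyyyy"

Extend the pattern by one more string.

ccccccccccccccccccccccccctttttttttttttrrrrrrrrrrrrrryyyyyyy

Term n consists of 4n+1 c's, followed by 2n+1 t's, followed by 2n+2 r's, followed by n+1 y's (n = 1, 2, …).
Setting n = 6 gives 25, 13, 14, 7 characters in each block.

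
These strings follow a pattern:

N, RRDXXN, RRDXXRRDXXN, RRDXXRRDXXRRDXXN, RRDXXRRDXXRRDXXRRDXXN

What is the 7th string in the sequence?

RRDXXRRDXXRRDXXRRDXXRRDXXRRDXXN

The strings grow by a fixed prefix RRDXX each time.
From RRDXXRRDXXRRDXXRRDXXN, 2 further steps: RRDXXRRDXXRRDXXRRDXXN → RRDXXRRDXXRRDXXRRDXXRRDXXN → (answer).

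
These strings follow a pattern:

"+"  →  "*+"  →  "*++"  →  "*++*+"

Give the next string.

Each term (from the third on) is the previous term followed by the one before it: term 3 = *+·+ = *++.
The next term joins *++*+ and *++.

*++*+*++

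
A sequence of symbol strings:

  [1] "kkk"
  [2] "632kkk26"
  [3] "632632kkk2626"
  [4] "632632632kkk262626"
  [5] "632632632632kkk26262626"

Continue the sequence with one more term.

Every step adds 632 to the front and 26 to the end of the previous string.
Applying this once more to 632632632632kkk26262626:

632632632632632kkk2626262626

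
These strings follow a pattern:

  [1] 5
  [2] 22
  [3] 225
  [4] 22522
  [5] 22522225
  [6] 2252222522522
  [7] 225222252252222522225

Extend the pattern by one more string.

2252222522522225222252252222522522

Each term (from the third on) is the previous term followed by the one before it: term 3 = 22·5 = 225.
So term 8 is 225222252252222522225·2252222522522.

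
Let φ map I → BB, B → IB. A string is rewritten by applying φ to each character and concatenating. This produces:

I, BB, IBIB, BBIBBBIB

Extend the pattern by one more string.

IBIBBBIBIBIBBBIB

Apply φ to BBIBBBIB symbol by symbol: B→IB, B→IB, I→BB, B→IB, B→IB, B→IB, I→BB, B→IB; joined: IB IB BB IB IB IB BB IB.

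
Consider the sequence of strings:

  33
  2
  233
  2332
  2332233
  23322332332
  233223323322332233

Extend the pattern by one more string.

23322332332233223323322332332

Each term (from the third on) is the previous term followed by the one before it: term 3 = 2·33 = 233.
So term 8 is 233223323322332233·23322332332.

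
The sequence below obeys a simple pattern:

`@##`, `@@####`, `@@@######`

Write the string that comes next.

Term n consists of n @'s, followed by 2n #'s (n = 1, 2, …).
For the next term, n = 4, so the run lengths are 4, 8.

@@@@########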